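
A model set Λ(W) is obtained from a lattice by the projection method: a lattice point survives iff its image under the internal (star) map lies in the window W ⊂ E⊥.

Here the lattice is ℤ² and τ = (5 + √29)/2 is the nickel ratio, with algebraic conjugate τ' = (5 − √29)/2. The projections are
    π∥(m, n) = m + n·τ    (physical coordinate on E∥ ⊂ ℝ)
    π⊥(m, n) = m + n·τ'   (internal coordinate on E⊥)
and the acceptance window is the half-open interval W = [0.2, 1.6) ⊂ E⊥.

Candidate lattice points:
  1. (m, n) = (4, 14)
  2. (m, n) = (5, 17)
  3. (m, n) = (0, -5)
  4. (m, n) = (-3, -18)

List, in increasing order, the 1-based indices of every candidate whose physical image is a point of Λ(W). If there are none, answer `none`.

1, 3, 4

Numerically τ ≈ 5.1926 and τ' = −1/τ ≈ -0.1926.
[1] lift (4,14): star map gives 1.3038; window check 0.2 ≤ 1.3038 < 1.6 is true → IN Λ
[2] lift (5,17): star map gives 1.7261; window check 0.2 ≤ 1.7261 < 1.6 is false → out
[3] lift (0,-5): star map gives 0.9629; window check 0.2 ≤ 0.9629 < 1.6 is true → IN Λ
[4] lift (-3,-18): star map gives 0.4665; window check 0.2 ≤ 0.4665 < 1.6 is true → IN Λ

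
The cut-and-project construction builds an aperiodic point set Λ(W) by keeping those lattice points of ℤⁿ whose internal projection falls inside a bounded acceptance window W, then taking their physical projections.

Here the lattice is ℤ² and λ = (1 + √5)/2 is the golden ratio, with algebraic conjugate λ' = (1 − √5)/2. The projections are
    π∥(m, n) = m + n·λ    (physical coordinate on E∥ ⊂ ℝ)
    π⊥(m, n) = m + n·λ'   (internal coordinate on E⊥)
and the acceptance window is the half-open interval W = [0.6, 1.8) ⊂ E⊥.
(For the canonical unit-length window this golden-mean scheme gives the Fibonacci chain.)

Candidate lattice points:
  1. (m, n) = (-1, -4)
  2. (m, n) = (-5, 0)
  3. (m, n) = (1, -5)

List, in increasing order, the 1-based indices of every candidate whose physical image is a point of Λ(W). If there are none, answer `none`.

Compute λ' = (1−√5)/2 = -0.61803, so π⊥(m,n) = m -0.61803·n.
candidate 1: (m,n)=(-1,-4) → π∥ = -1-4·λ ≈ -7.47214, π⊥ = -1-4·λ' ≈ 1.47214 ∈ [0.6, 1.8) ⇒ IN Λ
candidate 2: (m,n)=(-5,0) → π∥ = -5+0·λ ≈ -5.00000, π⊥ = -5+0·λ' ≈ -5.00000 ∉ [0.6, 1.8) ⇒ out
candidate 3: (m,n)=(1,-5) → π∥ = 1-5·λ ≈ -7.09017, π⊥ = 1-5·λ' ≈ 4.09017 ∉ [0.6, 1.8) ⇒ out

1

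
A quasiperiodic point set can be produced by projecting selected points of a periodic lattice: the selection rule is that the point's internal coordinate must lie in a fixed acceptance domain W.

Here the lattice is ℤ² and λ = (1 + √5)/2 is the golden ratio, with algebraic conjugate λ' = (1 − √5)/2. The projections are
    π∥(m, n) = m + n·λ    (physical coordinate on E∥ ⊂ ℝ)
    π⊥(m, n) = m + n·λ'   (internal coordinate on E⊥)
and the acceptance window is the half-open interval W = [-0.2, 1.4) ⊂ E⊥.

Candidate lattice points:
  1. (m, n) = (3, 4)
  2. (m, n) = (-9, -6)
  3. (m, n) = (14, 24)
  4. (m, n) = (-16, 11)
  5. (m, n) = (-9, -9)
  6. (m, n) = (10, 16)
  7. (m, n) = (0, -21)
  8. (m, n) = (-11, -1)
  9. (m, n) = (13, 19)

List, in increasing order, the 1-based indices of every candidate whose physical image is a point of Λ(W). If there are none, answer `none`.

1, 6, 9

Compute λ' = (1−√5)/2 = -0.6180, so π⊥(m,n) = m -0.6180·n.
#1 (3,4): internal coord 3 + (4)·λ' = +0.5279; +0.5279 ∈ [-0.2, 1.4) → IN Λ
#2 (-9,-6): internal coord -9 + (-6)·λ' = -5.2918; -5.2918 ∉ [-0.2, 1.4) → out
#3 (14,24): internal coord 14 + (24)·λ' = -0.8328; -0.8328 ∉ [-0.2, 1.4) → out
#4 (-16,11): internal coord -16 + (11)·λ' = -22.7984; -22.7984 ∉ [-0.2, 1.4) → out
#5 (-9,-9): internal coord -9 + (-9)·λ' = -3.4377; -3.4377 ∉ [-0.2, 1.4) → out
#6 (10,16): internal coord 10 + (16)·λ' = +0.1115; +0.1115 ∈ [-0.2, 1.4) → IN Λ
#7 (0,-21): internal coord 0 + (-21)·λ' = +12.9787; +12.9787 ∉ [-0.2, 1.4) → out
#8 (-11,-1): internal coord -11 + (-1)·λ' = -10.3820; -10.3820 ∉ [-0.2, 1.4) → out
#9 (13,19): internal coord 13 + (19)·λ' = +1.2574; +1.2574 ∈ [-0.2, 1.4) → IN Λ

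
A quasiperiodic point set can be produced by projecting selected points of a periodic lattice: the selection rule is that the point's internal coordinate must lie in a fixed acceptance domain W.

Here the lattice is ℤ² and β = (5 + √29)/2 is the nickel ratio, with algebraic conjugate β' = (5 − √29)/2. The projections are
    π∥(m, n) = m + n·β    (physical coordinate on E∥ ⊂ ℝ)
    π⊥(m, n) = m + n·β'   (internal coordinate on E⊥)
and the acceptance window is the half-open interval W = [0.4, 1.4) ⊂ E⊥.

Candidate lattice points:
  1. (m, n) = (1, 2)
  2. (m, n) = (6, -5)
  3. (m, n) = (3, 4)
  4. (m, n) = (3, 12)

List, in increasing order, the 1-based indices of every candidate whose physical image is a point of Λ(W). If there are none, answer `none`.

Numerically β ≈ 5.192582 and β' = −1/β ≈ -0.192582.
[1] lift (1,2): star map gives 0.614835; window check 0.4 ≤ 0.614835 < 1.4 is true → IN Λ
[2] lift (6,-5): star map gives 6.962912; window check 0.4 ≤ 6.962912 < 1.4 is false → out
[3] lift (3,4): star map gives 2.229670; window check 0.4 ≤ 2.229670 < 1.4 is false → out
[4] lift (3,12): star map gives 0.689011; window check 0.4 ≤ 0.689011 < 1.4 is true → IN Λ

1, 4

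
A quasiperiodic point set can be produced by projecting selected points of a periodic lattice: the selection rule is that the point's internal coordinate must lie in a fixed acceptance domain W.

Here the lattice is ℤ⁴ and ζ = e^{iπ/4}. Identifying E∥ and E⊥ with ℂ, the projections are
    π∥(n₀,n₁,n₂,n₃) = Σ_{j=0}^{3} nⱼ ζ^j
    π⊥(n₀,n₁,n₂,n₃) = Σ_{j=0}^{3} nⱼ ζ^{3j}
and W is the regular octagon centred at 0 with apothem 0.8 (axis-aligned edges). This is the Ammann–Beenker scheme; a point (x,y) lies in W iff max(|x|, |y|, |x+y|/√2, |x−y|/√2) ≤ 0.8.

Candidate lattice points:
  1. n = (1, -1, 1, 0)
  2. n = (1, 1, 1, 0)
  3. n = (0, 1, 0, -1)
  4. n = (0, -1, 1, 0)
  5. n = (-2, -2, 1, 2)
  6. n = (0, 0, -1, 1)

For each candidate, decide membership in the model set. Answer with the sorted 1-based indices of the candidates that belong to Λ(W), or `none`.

Internal map: ζ^{3j} for j=0..3 gives (1,0), (−√2/2,√2/2), (0,−1), (√2/2,√2/2).
#1 (1, -1, 1, 0): internal (1.7071, -1.7071); octagon support 2.4142 vs apothem 0.8 → ∉ W
#2 (1, 1, 1, 0): internal (0.2929, -0.2929); octagon support 0.4142 vs apothem 0.8 → ∈ W
#3 (0, 1, 0, -1): internal (-1.4142, 0.0000); octagon support 1.4142 vs apothem 0.8 → ∉ W
#4 (0, -1, 1, 0): internal (0.7071, -1.7071); octagon support 1.7071 vs apothem 0.8 → ∉ W
#5 (-2, -2, 1, 2): internal (0.8284, -1.0000); octagon support 1.2929 vs apothem 0.8 → ∉ W
#6 (0, 0, -1, 1): internal (0.7071, 1.7071); octagon support 1.7071 vs apothem 0.8 → ∉ W

2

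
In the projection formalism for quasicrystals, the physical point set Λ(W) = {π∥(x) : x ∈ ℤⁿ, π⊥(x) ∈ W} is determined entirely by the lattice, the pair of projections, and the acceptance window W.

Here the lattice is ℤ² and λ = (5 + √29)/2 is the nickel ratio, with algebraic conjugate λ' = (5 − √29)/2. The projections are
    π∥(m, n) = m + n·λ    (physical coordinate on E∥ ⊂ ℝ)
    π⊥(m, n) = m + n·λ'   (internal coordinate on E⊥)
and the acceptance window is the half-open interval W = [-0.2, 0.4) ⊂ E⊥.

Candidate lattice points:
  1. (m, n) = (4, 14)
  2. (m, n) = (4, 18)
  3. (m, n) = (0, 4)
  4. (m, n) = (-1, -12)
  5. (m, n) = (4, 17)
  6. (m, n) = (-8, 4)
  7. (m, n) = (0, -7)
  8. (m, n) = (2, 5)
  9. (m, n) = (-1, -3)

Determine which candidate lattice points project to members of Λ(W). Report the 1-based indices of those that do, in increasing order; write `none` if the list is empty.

Compute λ' = (5−√29)/2 = -0.1926, so π⊥(m,n) = m -0.1926·n.
#1 (4,14): internal coord 4 + (14)·λ' = +1.3038; +1.3038 ∉ [-0.2, 0.4) → out
#2 (4,18): internal coord 4 + (18)·λ' = +0.5335; +0.5335 ∉ [-0.2, 0.4) → out
#3 (0,4): internal coord 0 + (4)·λ' = -0.7703; -0.7703 ∉ [-0.2, 0.4) → out
#4 (-1,-12): internal coord -1 + (-12)·λ' = +1.3110; +1.3110 ∉ [-0.2, 0.4) → out
#5 (4,17): internal coord 4 + (17)·λ' = +0.7261; +0.7261 ∉ [-0.2, 0.4) → out
#6 (-8,4): internal coord -8 + (4)·λ' = -8.7703; -8.7703 ∉ [-0.2, 0.4) → out
#7 (0,-7): internal coord 0 + (-7)·λ' = +1.3481; +1.3481 ∉ [-0.2, 0.4) → out
#8 (2,5): internal coord 2 + (5)·λ' = +1.0371; +1.0371 ∉ [-0.2, 0.4) → out
#9 (-1,-3): internal coord -1 + (-3)·λ' = -0.4223; -0.4223 ∉ [-0.2, 0.4) → out

none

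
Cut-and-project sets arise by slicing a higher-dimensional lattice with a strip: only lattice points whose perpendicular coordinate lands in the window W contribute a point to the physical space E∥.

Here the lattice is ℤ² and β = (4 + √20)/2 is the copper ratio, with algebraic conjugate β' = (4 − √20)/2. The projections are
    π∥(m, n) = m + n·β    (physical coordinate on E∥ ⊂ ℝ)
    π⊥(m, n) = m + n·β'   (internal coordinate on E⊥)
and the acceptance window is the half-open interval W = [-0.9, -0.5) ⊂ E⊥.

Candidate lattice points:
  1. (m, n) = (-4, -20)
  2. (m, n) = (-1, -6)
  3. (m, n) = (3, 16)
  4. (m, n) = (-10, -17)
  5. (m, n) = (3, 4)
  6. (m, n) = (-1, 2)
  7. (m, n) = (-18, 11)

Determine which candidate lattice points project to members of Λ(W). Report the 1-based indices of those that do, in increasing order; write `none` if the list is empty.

β' = (4−√20)/2 ≈ -0.236068.
#1 (-4,-20): internal coord -4 + (-20)·β' = +0.721360; +0.721360 ∉ [-0.9, -0.5) → out
#2 (-1,-6): internal coord -1 + (-6)·β' = +0.416408; +0.416408 ∉ [-0.9, -0.5) → out
#3 (3,16): internal coord 3 + (16)·β' = -0.777088; -0.777088 ∈ [-0.9, -0.5) → IN Λ
#4 (-10,-17): internal coord -10 + (-17)·β' = -5.986844; -5.986844 ∉ [-0.9, -0.5) → out
#5 (3,4): internal coord 3 + (4)·β' = +2.055728; +2.055728 ∉ [-0.9, -0.5) → out
#6 (-1,2): internal coord -1 + (2)·β' = -1.472136; -1.472136 ∉ [-0.9, -0.5) → out
#7 (-18,11): internal coord -18 + (11)·β' = -20.596748; -20.596748 ∉ [-0.9, -0.5) → out

3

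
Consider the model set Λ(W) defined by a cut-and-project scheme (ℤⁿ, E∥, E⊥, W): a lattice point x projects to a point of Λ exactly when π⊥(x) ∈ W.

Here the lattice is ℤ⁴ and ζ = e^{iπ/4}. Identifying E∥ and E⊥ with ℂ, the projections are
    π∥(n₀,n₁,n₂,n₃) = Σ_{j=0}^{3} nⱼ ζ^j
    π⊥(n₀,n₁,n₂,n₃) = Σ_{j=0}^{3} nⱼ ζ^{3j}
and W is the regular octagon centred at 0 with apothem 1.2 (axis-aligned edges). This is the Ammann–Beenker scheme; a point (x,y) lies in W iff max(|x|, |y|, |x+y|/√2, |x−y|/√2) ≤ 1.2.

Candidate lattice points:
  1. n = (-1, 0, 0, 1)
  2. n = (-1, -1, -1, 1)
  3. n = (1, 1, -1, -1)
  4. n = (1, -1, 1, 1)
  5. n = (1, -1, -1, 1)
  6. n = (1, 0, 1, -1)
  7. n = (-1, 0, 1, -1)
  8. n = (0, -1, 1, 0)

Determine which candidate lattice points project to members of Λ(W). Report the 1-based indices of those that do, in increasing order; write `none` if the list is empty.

1, 2, 3

Internal map: ζ^{3j} for j=0..3 gives (1,0), (−√2/2,√2/2), (0,−1), (√2/2,√2/2).
#1 (-1, 0, 0, 1): internal (-0.292893, 0.707107); octagon support 0.707107 vs apothem 1.2 → ∈ W
#2 (-1, -1, -1, 1): internal (0.414214, 1.000000); octagon support 1.000000 vs apothem 1.2 → ∈ W
#3 (1, 1, -1, -1): internal (-0.414214, 1.000000); octagon support 1.000000 vs apothem 1.2 → ∈ W
#4 (1, -1, 1, 1): internal (2.414214, -1.000000); octagon support 2.414214 vs apothem 1.2 → ∉ W
#5 (1, -1, -1, 1): internal (2.414214, 1.000000); octagon support 2.414214 vs apothem 1.2 → ∉ W
#6 (1, 0, 1, -1): internal (0.292893, -1.707107); octagon support 1.707107 vs apothem 1.2 → ∉ W
#7 (-1, 0, 1, -1): internal (-1.707107, -1.707107); octagon support 2.414214 vs apothem 1.2 → ∉ W
#8 (0, -1, 1, 0): internal (0.707107, -1.707107); octagon support 1.707107 vs apothem 1.2 → ∉ W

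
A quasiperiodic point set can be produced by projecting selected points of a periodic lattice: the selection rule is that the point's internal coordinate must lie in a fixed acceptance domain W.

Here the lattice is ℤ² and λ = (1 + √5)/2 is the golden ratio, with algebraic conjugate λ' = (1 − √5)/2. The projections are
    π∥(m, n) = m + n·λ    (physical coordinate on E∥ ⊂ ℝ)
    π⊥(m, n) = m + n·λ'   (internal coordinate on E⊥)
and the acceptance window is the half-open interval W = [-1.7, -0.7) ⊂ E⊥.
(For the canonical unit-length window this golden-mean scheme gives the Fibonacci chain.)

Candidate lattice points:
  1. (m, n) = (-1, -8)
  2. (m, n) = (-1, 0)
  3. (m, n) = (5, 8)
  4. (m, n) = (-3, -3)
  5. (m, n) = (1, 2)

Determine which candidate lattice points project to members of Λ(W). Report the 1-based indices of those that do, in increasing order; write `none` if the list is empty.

2, 4

Compute λ' = (1−√5)/2 = -0.618034, so π⊥(m,n) = m -0.618034·n.
candidate 1: (m,n)=(-1,-8) → π∥ = -1-8·λ ≈ -13.944272, π⊥ = -1-8·λ' ≈ 3.944272 ∉ [-1.7, -0.7) ⇒ out
candidate 2: (m,n)=(-1,0) → π∥ = -1+0·λ ≈ -1.000000, π⊥ = -1+0·λ' ≈ -1.000000 ∈ [-1.7, -0.7) ⇒ IN Λ
candidate 3: (m,n)=(5,8) → π∥ = 5+8·λ ≈ 17.944272, π⊥ = 5+8·λ' ≈ 0.055728 ∉ [-1.7, -0.7) ⇒ out
candidate 4: (m,n)=(-3,-3) → π∥ = -3-3·λ ≈ -7.854102, π⊥ = -3-3·λ' ≈ -1.145898 ∈ [-1.7, -0.7) ⇒ IN Λ
candidate 5: (m,n)=(1,2) → π∥ = 1+2·λ ≈ 4.236068, π⊥ = 1+2·λ' ≈ -0.236068 ∉ [-1.7, -0.7) ⇒ out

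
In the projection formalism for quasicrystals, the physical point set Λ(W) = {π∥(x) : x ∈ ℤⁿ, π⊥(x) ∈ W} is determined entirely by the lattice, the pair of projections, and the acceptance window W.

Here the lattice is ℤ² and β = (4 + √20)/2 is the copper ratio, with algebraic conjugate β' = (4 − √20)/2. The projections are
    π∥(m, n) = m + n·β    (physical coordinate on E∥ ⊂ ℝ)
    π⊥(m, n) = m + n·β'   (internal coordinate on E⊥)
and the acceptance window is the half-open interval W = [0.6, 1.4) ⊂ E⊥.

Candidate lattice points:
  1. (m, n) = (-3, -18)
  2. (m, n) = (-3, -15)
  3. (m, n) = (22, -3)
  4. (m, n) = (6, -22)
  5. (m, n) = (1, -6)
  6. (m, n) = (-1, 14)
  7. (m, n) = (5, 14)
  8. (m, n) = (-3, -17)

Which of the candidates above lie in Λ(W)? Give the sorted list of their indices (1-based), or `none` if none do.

Numerically β ≈ 4.236068 and β' = −1/β ≈ -0.236068.
#1 (-3,-18): internal coord -3 + (-18)·β' = +1.249224; +1.249224 ∈ [0.6, 1.4) → IN Λ
#2 (-3,-15): internal coord -3 + (-15)·β' = +0.541020; +0.541020 ∉ [0.6, 1.4) → out
#3 (22,-3): internal coord 22 + (-3)·β' = +22.708204; +22.708204 ∉ [0.6, 1.4) → out
#4 (6,-22): internal coord 6 + (-22)·β' = +11.193496; +11.193496 ∉ [0.6, 1.4) → out
#5 (1,-6): internal coord 1 + (-6)·β' = +2.416408; +2.416408 ∉ [0.6, 1.4) → out
#6 (-1,14): internal coord -1 + (14)·β' = -4.304952; -4.304952 ∉ [0.6, 1.4) → out
#7 (5,14): internal coord 5 + (14)·β' = +1.695048; +1.695048 ∉ [0.6, 1.4) → out
#8 (-3,-17): internal coord -3 + (-17)·β' = +1.013156; +1.013156 ∈ [0.6, 1.4) → IN Λ

1, 8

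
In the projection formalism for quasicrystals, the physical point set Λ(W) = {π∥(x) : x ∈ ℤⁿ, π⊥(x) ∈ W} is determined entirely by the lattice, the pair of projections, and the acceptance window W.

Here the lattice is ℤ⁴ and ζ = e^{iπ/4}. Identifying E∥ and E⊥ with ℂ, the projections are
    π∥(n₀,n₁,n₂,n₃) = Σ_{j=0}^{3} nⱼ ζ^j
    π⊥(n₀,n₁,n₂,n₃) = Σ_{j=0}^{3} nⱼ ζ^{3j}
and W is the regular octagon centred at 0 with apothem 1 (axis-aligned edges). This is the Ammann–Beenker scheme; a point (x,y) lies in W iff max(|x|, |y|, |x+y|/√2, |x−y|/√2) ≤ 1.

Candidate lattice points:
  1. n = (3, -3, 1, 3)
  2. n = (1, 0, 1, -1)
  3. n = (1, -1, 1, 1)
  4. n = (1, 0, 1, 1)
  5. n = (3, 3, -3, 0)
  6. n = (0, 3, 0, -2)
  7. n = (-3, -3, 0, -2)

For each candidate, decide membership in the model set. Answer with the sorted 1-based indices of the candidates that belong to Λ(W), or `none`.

Internal map: ζ^{3j} for j=0..3 gives (1,0), (−√2/2,√2/2), (0,−1), (√2/2,√2/2).
#1 (3, -3, 1, 3): internal (7.242641, -1.000000); octagon support 7.242641 vs apothem 1 → ∉ W
#2 (1, 0, 1, -1): internal (0.292893, -1.707107); octagon support 1.707107 vs apothem 1 → ∉ W
#3 (1, -1, 1, 1): internal (2.414214, -1.000000); octagon support 2.414214 vs apothem 1 → ∉ W
#4 (1, 0, 1, 1): internal (1.707107, -0.292893); octagon support 1.707107 vs apothem 1 → ∉ W
#5 (3, 3, -3, 0): internal (0.878680, 5.121320); octagon support 5.121320 vs apothem 1 → ∉ W
#6 (0, 3, 0, -2): internal (-3.535534, 0.707107); octagon support 3.535534 vs apothem 1 → ∉ W
#7 (-3, -3, 0, -2): internal (-2.292893, -3.535534); octagon support 4.121320 vs apothem 1 → ∉ W

none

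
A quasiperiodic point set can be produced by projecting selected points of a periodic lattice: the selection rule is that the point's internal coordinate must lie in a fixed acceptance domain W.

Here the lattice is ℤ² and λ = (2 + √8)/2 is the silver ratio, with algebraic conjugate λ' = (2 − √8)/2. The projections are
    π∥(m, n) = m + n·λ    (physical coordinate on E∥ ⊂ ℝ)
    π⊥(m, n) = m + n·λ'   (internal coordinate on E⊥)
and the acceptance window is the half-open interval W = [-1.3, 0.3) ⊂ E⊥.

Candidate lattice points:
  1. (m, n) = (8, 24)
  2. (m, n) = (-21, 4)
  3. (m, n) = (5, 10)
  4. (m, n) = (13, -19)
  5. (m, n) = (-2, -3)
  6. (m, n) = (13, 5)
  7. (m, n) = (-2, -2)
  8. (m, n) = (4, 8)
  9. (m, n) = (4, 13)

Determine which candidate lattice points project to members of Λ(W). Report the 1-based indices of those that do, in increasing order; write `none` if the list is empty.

5, 7

λ' = (2−√8)/2 ≈ -0.414214.
[1] lift (8,24): star map gives -1.941125; window check -1.3 ≤ -1.941125 < 0.3 is false → out
[2] lift (-21,4): star map gives -22.656854; window check -1.3 ≤ -22.656854 < 0.3 is false → out
[3] lift (5,10): star map gives 0.857864; window check -1.3 ≤ 0.857864 < 0.3 is false → out
[4] lift (13,-19): star map gives 20.870058; window check -1.3 ≤ 20.870058 < 0.3 is false → out
[5] lift (-2,-3): star map gives -0.757359; window check -1.3 ≤ -0.757359 < 0.3 is true → IN Λ
[6] lift (13,5): star map gives 10.928932; window check -1.3 ≤ 10.928932 < 0.3 is false → out
[7] lift (-2,-2): star map gives -1.171573; window check -1.3 ≤ -1.171573 < 0.3 is true → IN Λ
[8] lift (4,8): star map gives 0.686292; window check -1.3 ≤ 0.686292 < 0.3 is false → out
[9] lift (4,13): star map gives -1.384776; window check -1.3 ≤ -1.384776 < 0.3 is false → out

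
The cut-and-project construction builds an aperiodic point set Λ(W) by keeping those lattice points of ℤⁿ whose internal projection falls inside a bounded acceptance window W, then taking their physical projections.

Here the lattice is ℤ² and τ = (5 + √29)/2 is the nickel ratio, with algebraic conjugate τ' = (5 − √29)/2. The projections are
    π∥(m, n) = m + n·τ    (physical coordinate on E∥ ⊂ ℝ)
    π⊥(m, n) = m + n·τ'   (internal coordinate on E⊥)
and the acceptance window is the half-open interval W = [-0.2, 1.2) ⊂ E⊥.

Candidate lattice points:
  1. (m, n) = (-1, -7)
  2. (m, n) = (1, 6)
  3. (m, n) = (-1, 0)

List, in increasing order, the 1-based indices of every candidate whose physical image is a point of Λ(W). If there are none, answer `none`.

Numerically τ ≈ 5.192582 and τ' = −1/τ ≈ -0.192582.
#1 (-1,-7): internal coord -1 + (-7)·τ' = +0.348077; +0.348077 ∈ [-0.2, 1.2) → IN Λ
#2 (1,6): internal coord 1 + (6)·τ' = -0.155494; -0.155494 ∈ [-0.2, 1.2) → IN Λ
#3 (-1,0): internal coord -1 + (0)·τ' = -1.000000; -1.000000 ∉ [-0.2, 1.2) → out

1, 2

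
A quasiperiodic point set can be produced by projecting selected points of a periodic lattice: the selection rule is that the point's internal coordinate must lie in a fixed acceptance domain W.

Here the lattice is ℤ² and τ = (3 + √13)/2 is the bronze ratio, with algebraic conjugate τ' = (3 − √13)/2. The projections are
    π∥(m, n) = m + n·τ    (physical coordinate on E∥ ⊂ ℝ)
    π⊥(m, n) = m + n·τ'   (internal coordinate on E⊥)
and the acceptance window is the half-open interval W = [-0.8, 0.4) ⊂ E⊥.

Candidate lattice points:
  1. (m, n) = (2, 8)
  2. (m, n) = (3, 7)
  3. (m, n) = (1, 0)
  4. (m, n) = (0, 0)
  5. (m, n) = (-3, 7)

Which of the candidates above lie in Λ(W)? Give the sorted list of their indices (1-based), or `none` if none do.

1, 4

Compute τ' = (3−√13)/2 = -0.30278, so π⊥(m,n) = m -0.30278·n.
[1] lift (2,8): star map gives -0.42221; window check -0.8 ≤ -0.42221 < 0.4 is true → IN Λ
[2] lift (3,7): star map gives 0.88057; window check -0.8 ≤ 0.88057 < 0.4 is false → out
[3] lift (1,0): star map gives 1.00000; window check -0.8 ≤ 1.00000 < 0.4 is false → out
[4] lift (0,0): star map gives 0.00000; window check -0.8 ≤ 0.00000 < 0.4 is true → IN Λ
[5] lift (-3,7): star map gives -5.11943; window check -0.8 ≤ -5.11943 < 0.4 is false → out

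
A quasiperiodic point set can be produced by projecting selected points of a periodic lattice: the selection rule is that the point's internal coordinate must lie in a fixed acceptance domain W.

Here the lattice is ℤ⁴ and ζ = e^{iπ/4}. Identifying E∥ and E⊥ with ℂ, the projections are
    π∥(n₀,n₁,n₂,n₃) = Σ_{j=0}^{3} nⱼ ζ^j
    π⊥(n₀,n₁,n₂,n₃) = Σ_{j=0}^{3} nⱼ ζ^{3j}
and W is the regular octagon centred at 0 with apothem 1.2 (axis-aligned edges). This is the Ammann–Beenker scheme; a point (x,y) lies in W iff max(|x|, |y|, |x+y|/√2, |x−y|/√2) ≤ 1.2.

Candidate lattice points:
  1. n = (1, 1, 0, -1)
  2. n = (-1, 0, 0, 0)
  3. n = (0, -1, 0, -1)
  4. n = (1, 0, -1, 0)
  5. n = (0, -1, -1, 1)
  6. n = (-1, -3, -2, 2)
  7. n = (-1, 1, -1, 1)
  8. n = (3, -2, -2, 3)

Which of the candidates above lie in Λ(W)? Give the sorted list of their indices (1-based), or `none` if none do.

With ζ = e^{iπ/4} the internal vectors are ζ^0,ζ^3,ζ^6,ζ^9.
candidate 1: n = (1, 1, 0, -1) → π⊥ ≈ (-0.414214, +0.000000); max(|x|,|y|,|x±y|/√2) = 0.414214 ≤ 1.2 ⇒ ∈ W
candidate 2: n = (-1, 0, 0, 0) → π⊥ ≈ (-1.000000, +0.000000); max(|x|,|y|,|x±y|/√2) = 1.000000 ≤ 1.2 ⇒ ∈ W
candidate 3: n = (0, -1, 0, -1) → π⊥ ≈ (+0.000000, -1.414214); max(|x|,|y|,|x±y|/√2) = 1.414214 > 1.2 ⇒ ∉ W
candidate 4: n = (1, 0, -1, 0) → π⊥ ≈ (+1.000000, +1.000000); max(|x|,|y|,|x±y|/√2) = 1.414214 > 1.2 ⇒ ∉ W
candidate 5: n = (0, -1, -1, 1) → π⊥ ≈ (+1.414214, +1.000000); max(|x|,|y|,|x±y|/√2) = 1.707107 > 1.2 ⇒ ∉ W
candidate 6: n = (-1, -3, -2, 2) → π⊥ ≈ (+2.535534, +1.292893); max(|x|,|y|,|x±y|/√2) = 2.707107 > 1.2 ⇒ ∉ W
candidate 7: n = (-1, 1, -1, 1) → π⊥ ≈ (-1.000000, +2.414214); max(|x|,|y|,|x±y|/√2) = 2.414214 > 1.2 ⇒ ∉ W
candidate 8: n = (3, -2, -2, 3) → π⊥ ≈ (+6.535534, +2.707107); max(|x|,|y|,|x±y|/√2) = 6.535534 > 1.2 ⇒ ∉ W

1, 2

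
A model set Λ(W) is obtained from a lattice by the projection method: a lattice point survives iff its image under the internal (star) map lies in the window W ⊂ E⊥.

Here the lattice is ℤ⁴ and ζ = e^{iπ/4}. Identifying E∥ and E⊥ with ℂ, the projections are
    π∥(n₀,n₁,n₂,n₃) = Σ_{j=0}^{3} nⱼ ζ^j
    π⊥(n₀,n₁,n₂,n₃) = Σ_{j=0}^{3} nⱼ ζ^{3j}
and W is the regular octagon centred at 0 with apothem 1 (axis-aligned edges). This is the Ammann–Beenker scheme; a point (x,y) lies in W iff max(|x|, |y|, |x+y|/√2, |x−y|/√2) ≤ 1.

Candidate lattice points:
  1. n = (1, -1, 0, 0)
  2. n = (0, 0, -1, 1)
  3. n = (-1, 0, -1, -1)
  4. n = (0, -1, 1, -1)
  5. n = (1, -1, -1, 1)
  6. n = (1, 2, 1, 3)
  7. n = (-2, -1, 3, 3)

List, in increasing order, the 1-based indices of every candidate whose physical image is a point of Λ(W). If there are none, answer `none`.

none

π⊥(n) = n₀ + n₁ζ³ + n₂ζ⁶ + n₃ζ⁹ where ζ = e^{iπ/4}.
candidate 1: n = (1, -1, 0, 0) → π⊥ ≈ (+1.707107, -0.707107); max(|x|,|y|,|x±y|/√2) = 1.707107 > 1 ⇒ ∉ W
candidate 2: n = (0, 0, -1, 1) → π⊥ ≈ (+0.707107, +1.707107); max(|x|,|y|,|x±y|/√2) = 1.707107 > 1 ⇒ ∉ W
candidate 3: n = (-1, 0, -1, -1) → π⊥ ≈ (-1.707107, +0.292893); max(|x|,|y|,|x±y|/√2) = 1.707107 > 1 ⇒ ∉ W
candidate 4: n = (0, -1, 1, -1) → π⊥ ≈ (+0.000000, -2.414214); max(|x|,|y|,|x±y|/√2) = 2.414214 > 1 ⇒ ∉ W
candidate 5: n = (1, -1, -1, 1) → π⊥ ≈ (+2.414214, +1.000000); max(|x|,|y|,|x±y|/√2) = 2.414214 > 1 ⇒ ∉ W
candidate 6: n = (1, 2, 1, 3) → π⊥ ≈ (+1.707107, +2.535534); max(|x|,|y|,|x±y|/√2) = 3.000000 > 1 ⇒ ∉ W
candidate 7: n = (-2, -1, 3, 3) → π⊥ ≈ (+0.828427, -1.585786); max(|x|,|y|,|x±y|/√2) = 1.707107 > 1 ⇒ ∉ W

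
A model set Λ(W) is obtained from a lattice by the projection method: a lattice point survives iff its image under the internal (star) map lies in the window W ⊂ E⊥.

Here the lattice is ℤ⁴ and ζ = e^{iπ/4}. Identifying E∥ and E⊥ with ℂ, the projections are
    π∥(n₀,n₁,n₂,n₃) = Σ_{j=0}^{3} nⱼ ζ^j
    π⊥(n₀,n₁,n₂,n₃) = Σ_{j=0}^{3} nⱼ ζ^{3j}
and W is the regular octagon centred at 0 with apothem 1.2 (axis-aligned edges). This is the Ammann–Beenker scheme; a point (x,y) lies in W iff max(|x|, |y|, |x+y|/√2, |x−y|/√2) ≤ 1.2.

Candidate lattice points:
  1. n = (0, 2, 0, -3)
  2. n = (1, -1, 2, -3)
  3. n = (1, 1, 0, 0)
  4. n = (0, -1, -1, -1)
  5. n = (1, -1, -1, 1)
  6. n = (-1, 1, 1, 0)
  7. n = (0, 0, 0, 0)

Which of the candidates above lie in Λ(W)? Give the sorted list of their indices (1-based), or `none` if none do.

π⊥(n) = n₀ + n₁ζ³ + n₂ζ⁶ + n₃ζ⁹ where ζ = e^{iπ/4}.
#1 (0, 2, 0, -3): internal (-3.53553, -0.70711); octagon support 3.53553 vs apothem 1.2 → ∉ W
#2 (1, -1, 2, -3): internal (-0.41421, -4.82843); octagon support 4.82843 vs apothem 1.2 → ∉ W
#3 (1, 1, 0, 0): internal (0.29289, 0.70711); octagon support 0.70711 vs apothem 1.2 → ∈ W
#4 (0, -1, -1, -1): internal (0.00000, -0.41421); octagon support 0.41421 vs apothem 1.2 → ∈ W
#5 (1, -1, -1, 1): internal (2.41421, 1.00000); octagon support 2.41421 vs apothem 1.2 → ∉ W
#6 (-1, 1, 1, 0): internal (-1.70711, -0.29289); octagon support 1.70711 vs apothem 1.2 → ∉ W
#7 (0, 0, 0, 0): internal (0.00000, 0.00000); octagon support 0.00000 vs apothem 1.2 → ∈ W

3, 4, 7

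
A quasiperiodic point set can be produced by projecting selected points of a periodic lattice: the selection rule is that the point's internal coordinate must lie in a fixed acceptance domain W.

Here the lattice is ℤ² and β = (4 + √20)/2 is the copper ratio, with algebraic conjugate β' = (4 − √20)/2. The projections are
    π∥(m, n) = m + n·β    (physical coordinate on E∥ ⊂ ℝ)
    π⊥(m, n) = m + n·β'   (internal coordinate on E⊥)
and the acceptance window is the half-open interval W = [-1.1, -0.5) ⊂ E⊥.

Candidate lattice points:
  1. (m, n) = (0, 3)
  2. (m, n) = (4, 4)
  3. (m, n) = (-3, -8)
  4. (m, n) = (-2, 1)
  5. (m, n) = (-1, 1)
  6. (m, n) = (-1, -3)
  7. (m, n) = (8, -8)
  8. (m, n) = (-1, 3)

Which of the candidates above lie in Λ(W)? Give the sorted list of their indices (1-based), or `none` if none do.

1

Compute β' = (4−√20)/2 = -0.236068, so π⊥(m,n) = m -0.236068·n.
#1 (0,3): internal coord 0 + (3)·β' = -0.708204; -0.708204 ∈ [-1.1, -0.5) → IN Λ
#2 (4,4): internal coord 4 + (4)·β' = +3.055728; +3.055728 ∉ [-1.1, -0.5) → out
#3 (-3,-8): internal coord -3 + (-8)·β' = -1.111456; -1.111456 ∉ [-1.1, -0.5) → out
#4 (-2,1): internal coord -2 + (1)·β' = -2.236068; -2.236068 ∉ [-1.1, -0.5) → out
#5 (-1,1): internal coord -1 + (1)·β' = -1.236068; -1.236068 ∉ [-1.1, -0.5) → out
#6 (-1,-3): internal coord -1 + (-3)·β' = -0.291796; -0.291796 ∉ [-1.1, -0.5) → out
#7 (8,-8): internal coord 8 + (-8)·β' = +9.888544; +9.888544 ∉ [-1.1, -0.5) → out
#8 (-1,3): internal coord -1 + (3)·β' = -1.708204; -1.708204 ∉ [-1.1, -0.5) → out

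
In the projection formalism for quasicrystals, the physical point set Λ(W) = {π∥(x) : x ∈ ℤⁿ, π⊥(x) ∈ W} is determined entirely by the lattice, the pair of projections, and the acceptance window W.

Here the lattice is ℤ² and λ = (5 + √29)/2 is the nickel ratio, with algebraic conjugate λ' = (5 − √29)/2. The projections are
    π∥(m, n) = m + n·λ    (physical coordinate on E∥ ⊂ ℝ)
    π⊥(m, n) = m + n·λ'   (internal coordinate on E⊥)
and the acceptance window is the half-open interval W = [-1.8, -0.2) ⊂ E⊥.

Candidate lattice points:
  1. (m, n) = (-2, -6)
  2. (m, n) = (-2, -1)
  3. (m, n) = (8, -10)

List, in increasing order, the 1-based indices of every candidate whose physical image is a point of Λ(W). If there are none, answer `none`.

1

λ' = (5−√29)/2 ≈ -0.192582.
[1] lift (-2,-6): star map gives -0.844506; window check -1.8 ≤ -0.844506 < -0.2 is true → IN Λ
[2] lift (-2,-1): star map gives -1.807418; window check -1.8 ≤ -1.807418 < -0.2 is false → out
[3] lift (8,-10): star map gives 9.925824; window check -1.8 ≤ 9.925824 < -0.2 is false → out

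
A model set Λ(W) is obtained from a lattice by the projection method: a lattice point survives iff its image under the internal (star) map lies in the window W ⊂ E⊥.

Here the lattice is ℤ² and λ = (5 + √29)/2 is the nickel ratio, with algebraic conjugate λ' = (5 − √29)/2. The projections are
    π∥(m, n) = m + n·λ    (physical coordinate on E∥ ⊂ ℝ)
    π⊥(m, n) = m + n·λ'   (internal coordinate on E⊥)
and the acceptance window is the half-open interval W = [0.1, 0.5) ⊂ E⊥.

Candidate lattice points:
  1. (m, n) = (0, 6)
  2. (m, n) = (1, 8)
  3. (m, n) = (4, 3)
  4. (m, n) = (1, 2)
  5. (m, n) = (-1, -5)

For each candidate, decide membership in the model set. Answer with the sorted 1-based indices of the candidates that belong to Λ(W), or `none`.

none

Numerically λ ≈ 5.192582 and λ' = −1/λ ≈ -0.192582.
#1 (0,6): internal coord 0 + (6)·λ' = -1.155494; -1.155494 ∉ [0.1, 0.5) → out
#2 (1,8): internal coord 1 + (8)·λ' = -0.540659; -0.540659 ∉ [0.1, 0.5) → out
#3 (4,3): internal coord 4 + (3)·λ' = +3.422253; +3.422253 ∉ [0.1, 0.5) → out
#4 (1,2): internal coord 1 + (2)·λ' = +0.614835; +0.614835 ∉ [0.1, 0.5) → out
#5 (-1,-5): internal coord -1 + (-5)·λ' = -0.037088; -0.037088 ∉ [0.1, 0.5) → out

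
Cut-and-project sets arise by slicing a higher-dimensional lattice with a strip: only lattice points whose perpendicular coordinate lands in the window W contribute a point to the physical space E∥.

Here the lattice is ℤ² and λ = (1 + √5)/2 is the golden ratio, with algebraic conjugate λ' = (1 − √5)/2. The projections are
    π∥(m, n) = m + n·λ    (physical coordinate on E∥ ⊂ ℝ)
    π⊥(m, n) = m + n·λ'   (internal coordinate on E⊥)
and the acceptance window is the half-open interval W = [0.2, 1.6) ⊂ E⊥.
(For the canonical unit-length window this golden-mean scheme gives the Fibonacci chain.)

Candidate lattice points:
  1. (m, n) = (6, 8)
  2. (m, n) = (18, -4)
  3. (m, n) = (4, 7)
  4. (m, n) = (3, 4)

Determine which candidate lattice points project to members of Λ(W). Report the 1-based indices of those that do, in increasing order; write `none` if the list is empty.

1, 4

λ' = (1−√5)/2 ≈ -0.61803.
#1 (6,8): internal coord 6 + (8)·λ' = +1.05573; +1.05573 ∈ [0.2, 1.6) → IN Λ
#2 (18,-4): internal coord 18 + (-4)·λ' = +20.47214; +20.47214 ∉ [0.2, 1.6) → out
#3 (4,7): internal coord 4 + (7)·λ' = -0.32624; -0.32624 ∉ [0.2, 1.6) → out
#4 (3,4): internal coord 3 + (4)·λ' = +0.52786; +0.52786 ∈ [0.2, 1.6) → IN Λ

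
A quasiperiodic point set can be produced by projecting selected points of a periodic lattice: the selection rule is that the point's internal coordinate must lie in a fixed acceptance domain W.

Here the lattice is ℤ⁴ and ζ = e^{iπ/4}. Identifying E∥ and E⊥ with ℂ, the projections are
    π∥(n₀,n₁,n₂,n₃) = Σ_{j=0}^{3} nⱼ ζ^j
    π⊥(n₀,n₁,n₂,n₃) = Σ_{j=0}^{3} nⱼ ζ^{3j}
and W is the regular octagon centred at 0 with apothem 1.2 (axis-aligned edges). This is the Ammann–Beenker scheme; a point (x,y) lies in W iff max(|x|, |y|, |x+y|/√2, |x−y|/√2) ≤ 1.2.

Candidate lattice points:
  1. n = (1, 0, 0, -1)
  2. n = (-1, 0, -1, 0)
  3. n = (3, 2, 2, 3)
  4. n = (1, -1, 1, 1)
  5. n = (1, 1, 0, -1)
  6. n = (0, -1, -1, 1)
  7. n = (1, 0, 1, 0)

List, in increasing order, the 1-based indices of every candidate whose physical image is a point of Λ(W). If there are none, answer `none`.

1, 5

With ζ = e^{iπ/4} the internal vectors are ζ^0,ζ^3,ζ^6,ζ^9.
candidate 1: n = (1, 0, 0, -1) → π⊥ ≈ (+0.292893, -0.707107); max(|x|,|y|,|x±y|/√2) = 0.707107 ≤ 1.2 ⇒ ∈ W
candidate 2: n = (-1, 0, -1, 0) → π⊥ ≈ (-1.000000, +1.000000); max(|x|,|y|,|x±y|/√2) = 1.414214 > 1.2 ⇒ ∉ W
candidate 3: n = (3, 2, 2, 3) → π⊥ ≈ (+3.707107, +1.535534); max(|x|,|y|,|x±y|/√2) = 3.707107 > 1.2 ⇒ ∉ W
candidate 4: n = (1, -1, 1, 1) → π⊥ ≈ (+2.414214, -1.000000); max(|x|,|y|,|x±y|/√2) = 2.414214 > 1.2 ⇒ ∉ W
candidate 5: n = (1, 1, 0, -1) → π⊥ ≈ (-0.414214, +0.000000); max(|x|,|y|,|x±y|/√2) = 0.414214 ≤ 1.2 ⇒ ∈ W
candidate 6: n = (0, -1, -1, 1) → π⊥ ≈ (+1.414214, +1.000000); max(|x|,|y|,|x±y|/√2) = 1.707107 > 1.2 ⇒ ∉ W
candidate 7: n = (1, 0, 1, 0) → π⊥ ≈ (+1.000000, -1.000000); max(|x|,|y|,|x±y|/√2) = 1.414214 > 1.2 ⇒ ∉ W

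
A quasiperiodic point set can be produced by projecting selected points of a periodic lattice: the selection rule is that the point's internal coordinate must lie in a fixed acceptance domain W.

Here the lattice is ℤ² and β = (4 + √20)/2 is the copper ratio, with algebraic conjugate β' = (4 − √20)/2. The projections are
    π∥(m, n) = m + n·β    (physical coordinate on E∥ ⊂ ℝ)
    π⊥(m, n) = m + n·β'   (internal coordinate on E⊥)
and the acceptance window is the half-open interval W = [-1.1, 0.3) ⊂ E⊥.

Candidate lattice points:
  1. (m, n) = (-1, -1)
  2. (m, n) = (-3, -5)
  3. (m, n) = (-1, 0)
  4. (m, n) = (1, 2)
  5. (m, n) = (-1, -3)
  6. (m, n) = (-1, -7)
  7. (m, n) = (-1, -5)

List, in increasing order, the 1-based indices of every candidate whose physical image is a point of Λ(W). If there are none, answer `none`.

Compute β' = (4−√20)/2 = -0.2361, so π⊥(m,n) = m -0.2361·n.
#1 (-1,-1): internal coord -1 + (-1)·β' = -0.7639; -0.7639 ∈ [-1.1, 0.3) → IN Λ
#2 (-3,-5): internal coord -3 + (-5)·β' = -1.8197; -1.8197 ∉ [-1.1, 0.3) → out
#3 (-1,0): internal coord -1 + (0)·β' = -1.0000; -1.0000 ∈ [-1.1, 0.3) → IN Λ
#4 (1,2): internal coord 1 + (2)·β' = +0.5279; +0.5279 ∉ [-1.1, 0.3) → out
#5 (-1,-3): internal coord -1 + (-3)·β' = -0.2918; -0.2918 ∈ [-1.1, 0.3) → IN Λ
#6 (-1,-7): internal coord -1 + (-7)·β' = +0.6525; +0.6525 ∉ [-1.1, 0.3) → out
#7 (-1,-5): internal coord -1 + (-5)·β' = +0.1803; +0.1803 ∈ [-1.1, 0.3) → IN Λ

1, 3, 5, 7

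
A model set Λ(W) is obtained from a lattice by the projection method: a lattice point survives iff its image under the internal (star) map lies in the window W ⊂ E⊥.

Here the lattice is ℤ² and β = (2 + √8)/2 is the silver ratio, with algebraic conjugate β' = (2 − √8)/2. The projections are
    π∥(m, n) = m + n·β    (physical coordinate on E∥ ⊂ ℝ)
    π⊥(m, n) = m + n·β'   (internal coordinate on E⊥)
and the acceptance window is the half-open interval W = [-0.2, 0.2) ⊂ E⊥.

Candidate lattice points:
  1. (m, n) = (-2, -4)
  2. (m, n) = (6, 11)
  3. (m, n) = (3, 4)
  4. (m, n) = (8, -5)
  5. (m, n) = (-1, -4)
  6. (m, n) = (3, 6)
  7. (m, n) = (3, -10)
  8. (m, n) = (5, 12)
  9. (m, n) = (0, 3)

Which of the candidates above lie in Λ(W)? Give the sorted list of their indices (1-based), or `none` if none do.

β' = (2−√8)/2 ≈ -0.414214.
#1 (-2,-4): internal coord -2 + (-4)·β' = -0.343146; -0.343146 ∉ [-0.2, 0.2) → out
#2 (6,11): internal coord 6 + (11)·β' = +1.443651; +1.443651 ∉ [-0.2, 0.2) → out
#3 (3,4): internal coord 3 + (4)·β' = +1.343146; +1.343146 ∉ [-0.2, 0.2) → out
#4 (8,-5): internal coord 8 + (-5)·β' = +10.071068; +10.071068 ∉ [-0.2, 0.2) → out
#5 (-1,-4): internal coord -1 + (-4)·β' = +0.656854; +0.656854 ∉ [-0.2, 0.2) → out
#6 (3,6): internal coord 3 + (6)·β' = +0.514719; +0.514719 ∉ [-0.2, 0.2) → out
#7 (3,-10): internal coord 3 + (-10)·β' = +7.142136; +7.142136 ∉ [-0.2, 0.2) → out
#8 (5,12): internal coord 5 + (12)·β' = +0.029437; +0.029437 ∈ [-0.2, 0.2) → IN Λ
#9 (0,3): internal coord 0 + (3)·β' = -1.242641; -1.242641 ∉ [-0.2, 0.2) → out

8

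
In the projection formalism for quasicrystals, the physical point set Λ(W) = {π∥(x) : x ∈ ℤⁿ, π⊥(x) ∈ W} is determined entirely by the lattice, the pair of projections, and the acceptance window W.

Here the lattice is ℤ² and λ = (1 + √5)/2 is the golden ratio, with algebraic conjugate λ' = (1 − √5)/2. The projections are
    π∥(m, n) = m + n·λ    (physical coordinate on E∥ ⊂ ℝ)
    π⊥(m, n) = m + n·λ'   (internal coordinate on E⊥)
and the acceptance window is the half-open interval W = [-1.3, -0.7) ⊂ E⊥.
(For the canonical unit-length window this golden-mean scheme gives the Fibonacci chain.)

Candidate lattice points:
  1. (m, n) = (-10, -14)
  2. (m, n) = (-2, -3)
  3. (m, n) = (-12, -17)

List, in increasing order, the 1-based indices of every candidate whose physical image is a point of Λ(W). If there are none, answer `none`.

Numerically λ ≈ 1.6180 and λ' = −1/λ ≈ -0.6180.
candidate 1: (m,n)=(-10,-14) → π∥ = -10-14·λ ≈ -32.6525, π⊥ = -10-14·λ' ≈ -1.3475 ∉ [-1.3, -0.7) ⇒ out
candidate 2: (m,n)=(-2,-3) → π∥ = -2-3·λ ≈ -6.8541, π⊥ = -2-3·λ' ≈ -0.1459 ∉ [-1.3, -0.7) ⇒ out
candidate 3: (m,n)=(-12,-17) → π∥ = -12-17·λ ≈ -39.5066, π⊥ = -12-17·λ' ≈ -1.4934 ∉ [-1.3, -0.7) ⇒ out

none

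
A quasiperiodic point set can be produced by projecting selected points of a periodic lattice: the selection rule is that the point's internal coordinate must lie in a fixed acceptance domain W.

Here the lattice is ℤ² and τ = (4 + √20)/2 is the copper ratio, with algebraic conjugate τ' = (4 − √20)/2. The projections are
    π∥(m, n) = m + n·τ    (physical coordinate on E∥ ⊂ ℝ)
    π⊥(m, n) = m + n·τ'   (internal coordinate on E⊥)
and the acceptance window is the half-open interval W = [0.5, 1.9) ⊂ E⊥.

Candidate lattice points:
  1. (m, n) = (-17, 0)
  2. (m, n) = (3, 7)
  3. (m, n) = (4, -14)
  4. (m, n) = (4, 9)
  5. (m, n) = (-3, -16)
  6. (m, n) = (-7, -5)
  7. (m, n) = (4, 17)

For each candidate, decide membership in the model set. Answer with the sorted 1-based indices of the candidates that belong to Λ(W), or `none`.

2, 4, 5

τ' = (4−√20)/2 ≈ -0.23607.
[1] lift (-17,0): star map gives -17.00000; window check 0.5 ≤ -17.00000 < 1.9 is false → out
[2] lift (3,7): star map gives 1.34752; window check 0.5 ≤ 1.34752 < 1.9 is true → IN Λ
[3] lift (4,-14): star map gives 7.30495; window check 0.5 ≤ 7.30495 < 1.9 is false → out
[4] lift (4,9): star map gives 1.87539; window check 0.5 ≤ 1.87539 < 1.9 is true → IN Λ
[5] lift (-3,-16): star map gives 0.77709; window check 0.5 ≤ 0.77709 < 1.9 is true → IN Λ
[6] lift (-7,-5): star map gives -5.81966; window check 0.5 ≤ -5.81966 < 1.9 is false → out
[7] lift (4,17): star map gives -0.01316; window check 0.5 ≤ -0.01316 < 1.9 is false → out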